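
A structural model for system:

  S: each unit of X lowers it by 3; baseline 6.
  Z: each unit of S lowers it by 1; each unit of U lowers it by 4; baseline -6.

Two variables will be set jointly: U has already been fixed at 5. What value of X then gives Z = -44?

X = -4

With U held at 5:
Substituting into the Z equation gives Z = 3*X - 32.
Solve 3*X - 32 = -44: X = (-44 + 32) / 3 = -4.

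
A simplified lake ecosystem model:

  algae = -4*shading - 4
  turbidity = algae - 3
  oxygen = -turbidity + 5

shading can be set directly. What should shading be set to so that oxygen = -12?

Substituting into the turbidity equation gives turbidity = -4*shading - 7.
oxygen becomes 4*shading + 12.
Solve 4*shading + 12 = -12: shading = (-12 - 12) / 4 = -6.

shading = -6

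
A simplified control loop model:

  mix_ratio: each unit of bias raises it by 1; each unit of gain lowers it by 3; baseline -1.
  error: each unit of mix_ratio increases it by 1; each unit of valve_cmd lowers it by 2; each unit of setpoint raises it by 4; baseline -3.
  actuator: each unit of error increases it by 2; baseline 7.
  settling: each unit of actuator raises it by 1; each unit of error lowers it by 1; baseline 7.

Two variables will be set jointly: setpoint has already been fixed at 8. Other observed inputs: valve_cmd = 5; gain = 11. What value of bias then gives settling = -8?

With setpoint held at 8:
Substituting into the mix_ratio equation gives mix_ratio = bias - 34.
Substituting into the error equation gives error = bias - 15.
actuator becomes 2*bias - 23.
Substituting into the settling equation gives settling = bias - 1.
Solve bias - 1 = -8: bias = (-8 + 1) / 1 = -7.

bias = -7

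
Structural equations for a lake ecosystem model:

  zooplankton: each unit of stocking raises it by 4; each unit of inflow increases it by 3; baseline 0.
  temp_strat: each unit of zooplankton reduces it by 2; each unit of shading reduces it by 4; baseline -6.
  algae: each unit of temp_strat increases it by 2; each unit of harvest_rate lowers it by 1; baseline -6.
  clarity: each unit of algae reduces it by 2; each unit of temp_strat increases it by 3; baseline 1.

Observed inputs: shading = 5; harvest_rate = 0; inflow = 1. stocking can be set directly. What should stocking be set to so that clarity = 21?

Substituting into the zooplankton equation gives zooplankton = 4*stocking + 3.
Substituting into the temp_strat equation gives temp_strat = -8*stocking - 32.
Substituting into the algae equation gives algae = -16*stocking - 70.
clarity becomes 8*stocking + 45.
Solve 8*stocking + 45 = 21: stocking = (21 - 45) / 8 = -3.

stocking = -3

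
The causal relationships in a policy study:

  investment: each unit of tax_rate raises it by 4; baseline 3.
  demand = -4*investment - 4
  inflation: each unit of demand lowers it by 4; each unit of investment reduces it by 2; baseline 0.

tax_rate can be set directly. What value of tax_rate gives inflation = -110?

tax_rate = -3

Substituting into the demand equation gives demand = -16*tax_rate - 16.
Substituting into the inflation equation gives inflation = 56*tax_rate + 58.
Solve 56*tax_rate + 58 = -110: tax_rate = (-110 - 58) / 56 = -3.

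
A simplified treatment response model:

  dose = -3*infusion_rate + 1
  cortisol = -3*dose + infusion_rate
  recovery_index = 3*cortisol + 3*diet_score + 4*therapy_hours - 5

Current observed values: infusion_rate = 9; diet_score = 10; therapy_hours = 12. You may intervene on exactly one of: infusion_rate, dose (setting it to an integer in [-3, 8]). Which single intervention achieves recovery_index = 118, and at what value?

set dose = -2

Intervening on infusion_rate: recovery_index = 30*infusion_rate + 64. Reaching 118 requires infusion_rate = 9/5, not an integer.
Intervening on dose: with other inputs at their observed values, recovery_index = -9*dose + 100. Solving for 118 gives dose = -2, within [-3, 8].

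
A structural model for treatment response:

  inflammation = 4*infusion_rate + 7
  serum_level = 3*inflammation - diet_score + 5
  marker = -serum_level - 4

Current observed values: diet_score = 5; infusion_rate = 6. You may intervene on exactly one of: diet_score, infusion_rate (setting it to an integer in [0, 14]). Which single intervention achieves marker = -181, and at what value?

Intervening on diet_score: marker = diet_score - 102. Reaching -181 requires diet_score = -79, outside [0, 14].
Intervening on infusion_rate: with other inputs at their observed values, marker = -12*infusion_rate - 25. Solving for -181 gives infusion_rate = 13, within [0, 14].

set infusion_rate = 13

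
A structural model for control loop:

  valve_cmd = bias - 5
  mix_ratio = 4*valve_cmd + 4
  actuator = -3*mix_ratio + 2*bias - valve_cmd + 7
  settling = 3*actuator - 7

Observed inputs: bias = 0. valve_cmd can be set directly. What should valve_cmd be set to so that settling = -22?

Intervening on valve_cmd fixes its value directly, overriding its dependence on bias.
Substituting into the actuator equation gives actuator = -13*valve_cmd - 5.
Substituting into the settling equation gives settling = -39*valve_cmd - 22.
Solve -39*valve_cmd - 22 = -22: valve_cmd = (-22 + 22) / -39 = 0.

valve_cmd = 0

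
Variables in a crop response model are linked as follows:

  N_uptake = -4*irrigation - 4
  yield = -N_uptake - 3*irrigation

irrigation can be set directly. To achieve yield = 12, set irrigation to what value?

irrigation = 8

Substituting into the yield equation gives yield = irrigation + 4.
Solve irrigation + 4 = 12: irrigation = (12 - 4) / 1 = 8.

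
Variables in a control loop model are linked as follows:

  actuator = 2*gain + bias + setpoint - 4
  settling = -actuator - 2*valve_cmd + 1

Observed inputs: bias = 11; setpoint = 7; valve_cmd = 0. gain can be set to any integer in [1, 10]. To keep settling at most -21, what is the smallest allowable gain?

gain = 4

Substituting into the actuator equation gives actuator = 2*gain + 14.
settling becomes -2*gain - 13.
Require -2*gain - 13 ≤ -21, so gain ≥ 4.
The smallest integer in [1, 10] satisfying this is 4.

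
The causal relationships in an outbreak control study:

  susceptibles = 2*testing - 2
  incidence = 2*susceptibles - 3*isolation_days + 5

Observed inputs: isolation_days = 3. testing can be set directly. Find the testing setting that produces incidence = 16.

testing = 6

Substituting into the incidence equation gives incidence = 4*testing - 8.
Solve 4*testing - 8 = 16: testing = (16 + 8) / 4 = 6.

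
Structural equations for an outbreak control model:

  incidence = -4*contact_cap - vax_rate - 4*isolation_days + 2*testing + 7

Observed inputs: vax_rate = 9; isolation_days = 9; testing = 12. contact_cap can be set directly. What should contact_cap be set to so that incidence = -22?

contact_cap = 2

Substituting into the incidence equation gives incidence = -4*contact_cap - 14.
Solve -4*contact_cap - 14 = -22: contact_cap = (-22 + 14) / -4 = 2.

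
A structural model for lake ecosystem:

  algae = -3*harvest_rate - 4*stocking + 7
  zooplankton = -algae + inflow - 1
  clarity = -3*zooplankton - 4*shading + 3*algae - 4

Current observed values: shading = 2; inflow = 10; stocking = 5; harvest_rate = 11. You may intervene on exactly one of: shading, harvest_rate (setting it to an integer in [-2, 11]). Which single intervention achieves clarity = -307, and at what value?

Intervening on shading: with other inputs at their observed values, clarity = -4*shading - 307. Solving for -307 gives shading = 0, within [-2, 11].
Intervening on harvest_rate: clarity = -18*harvest_rate - 117. Reaching -307 requires harvest_rate = 95/9, not an integer.

set shading = 0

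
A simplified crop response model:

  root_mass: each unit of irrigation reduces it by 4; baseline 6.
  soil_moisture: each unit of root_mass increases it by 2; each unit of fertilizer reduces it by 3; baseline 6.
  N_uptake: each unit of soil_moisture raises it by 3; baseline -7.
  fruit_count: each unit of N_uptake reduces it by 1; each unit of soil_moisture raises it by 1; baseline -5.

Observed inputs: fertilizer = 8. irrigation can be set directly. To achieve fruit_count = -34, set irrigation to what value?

irrigation = -3

Substituting into the soil_moisture equation gives soil_moisture = -8*irrigation - 6.
So N_uptake = -24*irrigation - 25.
Substituting into the fruit_count equation gives fruit_count = 16*irrigation + 14.
Solve 16*irrigation + 14 = -34: irrigation = (-34 - 14) / 16 = -3.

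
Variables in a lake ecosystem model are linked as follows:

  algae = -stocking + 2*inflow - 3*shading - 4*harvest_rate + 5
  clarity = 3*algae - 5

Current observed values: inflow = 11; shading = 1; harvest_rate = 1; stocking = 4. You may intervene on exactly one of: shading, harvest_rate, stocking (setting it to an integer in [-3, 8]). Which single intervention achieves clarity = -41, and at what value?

set harvest_rate = 8

Intervening on shading: clarity = -9*shading + 52. Reaching -41 requires shading = 31/3, not an integer.
Intervening on harvest_rate: with other inputs at their observed values, clarity = -12*harvest_rate + 55. Solving for -41 gives harvest_rate = 8, within [-3, 8].
Intervening on stocking: clarity = -3*stocking + 55. Reaching -41 requires stocking = 32, outside [-3, 8].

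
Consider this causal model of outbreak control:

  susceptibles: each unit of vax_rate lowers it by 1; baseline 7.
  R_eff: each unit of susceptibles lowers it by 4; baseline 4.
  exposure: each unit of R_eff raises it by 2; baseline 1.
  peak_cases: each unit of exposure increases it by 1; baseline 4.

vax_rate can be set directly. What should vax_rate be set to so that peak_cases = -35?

vax_rate = 1

Substituting into the R_eff equation gives R_eff = 4*vax_rate - 24.
So exposure = 8*vax_rate - 47.
This gives peak_cases = 8*vax_rate - 43.
Solve 8*vax_rate - 43 = -35: vax_rate = (-35 + 43) / 8 = 1.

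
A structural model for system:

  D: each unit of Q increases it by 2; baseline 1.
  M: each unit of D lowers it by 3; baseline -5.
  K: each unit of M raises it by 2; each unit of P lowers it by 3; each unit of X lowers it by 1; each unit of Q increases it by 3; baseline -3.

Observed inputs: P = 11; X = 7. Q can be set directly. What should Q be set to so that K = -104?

Substituting into the M equation gives M = -6*Q - 8.
So K = -9*Q - 59.
Solve -9*Q - 59 = -104: Q = (-104 + 59) / -9 = 5.

Q = 5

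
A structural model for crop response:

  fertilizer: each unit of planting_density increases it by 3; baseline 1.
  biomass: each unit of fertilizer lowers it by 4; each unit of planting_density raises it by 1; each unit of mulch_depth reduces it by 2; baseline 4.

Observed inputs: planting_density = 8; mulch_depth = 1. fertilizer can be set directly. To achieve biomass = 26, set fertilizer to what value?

Intervening on fertilizer fixes its value directly, overriding its dependence on planting_density.
Substituting into the biomass equation gives biomass = -4*fertilizer + 10.
Solve -4*fertilizer + 10 = 26: fertilizer = (26 - 10) / -4 = -4.

fertilizer = -4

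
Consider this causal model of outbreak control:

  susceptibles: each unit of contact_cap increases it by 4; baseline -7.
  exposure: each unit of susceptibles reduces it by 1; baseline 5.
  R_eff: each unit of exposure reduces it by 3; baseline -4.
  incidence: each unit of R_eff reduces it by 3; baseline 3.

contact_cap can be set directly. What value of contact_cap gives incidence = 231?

Substituting into the exposure equation gives exposure = -4*contact_cap + 12.
Substituting into the R_eff equation gives R_eff = 12*contact_cap - 40.
incidence becomes -36*contact_cap + 123.
Solve -36*contact_cap + 123 = 231: contact_cap = (231 - 123) / -36 = -3.

contact_cap = -3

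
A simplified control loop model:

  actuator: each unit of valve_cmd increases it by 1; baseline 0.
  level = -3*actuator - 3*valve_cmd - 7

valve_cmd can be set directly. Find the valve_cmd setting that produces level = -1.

valve_cmd = -1

Substituting into the level equation gives level = -6*valve_cmd - 7.
Solve -6*valve_cmd - 7 = -1: valve_cmd = (-1 + 7) / -6 = -1.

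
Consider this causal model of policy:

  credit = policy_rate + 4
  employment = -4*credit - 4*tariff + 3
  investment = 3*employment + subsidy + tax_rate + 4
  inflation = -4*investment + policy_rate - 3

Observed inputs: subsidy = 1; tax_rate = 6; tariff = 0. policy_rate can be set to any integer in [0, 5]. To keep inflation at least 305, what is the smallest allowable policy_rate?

Substituting into the employment equation gives employment = -4*policy_rate - 13.
So investment = -12*policy_rate - 28.
inflation becomes 49*policy_rate + 109.
Require 49*policy_rate + 109 ≥ 305, so policy_rate ≥ 4.
The smallest integer in [0, 5] satisfying this is 4.

policy_rate = 4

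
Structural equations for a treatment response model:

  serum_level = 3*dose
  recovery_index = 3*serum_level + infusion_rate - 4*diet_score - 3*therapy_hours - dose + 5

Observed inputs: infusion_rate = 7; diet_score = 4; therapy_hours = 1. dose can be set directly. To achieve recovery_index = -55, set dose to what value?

Substituting into the recovery_index equation gives recovery_index = 8*dose - 7.
Solve 8*dose - 7 = -55: dose = (-55 + 7) / 8 = -6.

dose = -6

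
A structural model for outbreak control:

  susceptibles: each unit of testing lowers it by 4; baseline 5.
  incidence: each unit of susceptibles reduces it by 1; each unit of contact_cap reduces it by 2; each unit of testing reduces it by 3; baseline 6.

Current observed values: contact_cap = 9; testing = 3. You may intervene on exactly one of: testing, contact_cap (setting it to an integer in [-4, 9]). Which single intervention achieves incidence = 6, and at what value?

Intervening on testing: incidence = testing - 17. Reaching 6 requires testing = 23, outside [-4, 9].
Intervening on contact_cap: with other inputs at their observed values, incidence = -2*contact_cap + 4. Solving for 6 gives contact_cap = -1, within [-4, 9].

set contact_cap = -1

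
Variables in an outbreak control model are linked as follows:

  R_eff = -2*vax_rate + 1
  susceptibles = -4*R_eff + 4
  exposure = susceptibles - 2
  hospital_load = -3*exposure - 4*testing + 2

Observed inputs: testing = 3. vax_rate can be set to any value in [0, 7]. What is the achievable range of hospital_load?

-172 to -4

Substituting into the susceptibles equation gives susceptibles = 8*vax_rate.
So exposure = 8*vax_rate - 2.
Substituting into the hospital_load equation gives hospital_load = -24*vax_rate - 4.
Linear in vax_rate, so extremes are at the endpoints: vax_rate = 0 gives hospital_load = -4; vax_rate = 7 gives hospital_load = -172.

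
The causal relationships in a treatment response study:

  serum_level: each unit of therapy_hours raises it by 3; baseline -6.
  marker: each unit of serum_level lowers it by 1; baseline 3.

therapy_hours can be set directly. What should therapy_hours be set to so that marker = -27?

therapy_hours = 12

Substituting into the marker equation gives marker = -3*therapy_hours + 9.
Solve -3*therapy_hours + 9 = -27: therapy_hours = (-27 - 9) / -3 = 12.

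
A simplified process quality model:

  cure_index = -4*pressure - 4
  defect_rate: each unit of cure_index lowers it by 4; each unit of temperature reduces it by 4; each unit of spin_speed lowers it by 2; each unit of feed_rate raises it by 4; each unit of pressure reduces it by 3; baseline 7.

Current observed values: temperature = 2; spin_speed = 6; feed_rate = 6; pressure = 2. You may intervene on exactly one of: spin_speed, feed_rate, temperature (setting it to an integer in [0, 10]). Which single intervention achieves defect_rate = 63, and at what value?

Intervening on spin_speed: with other inputs at their observed values, defect_rate = -2*spin_speed + 65. Solving for 63 gives spin_speed = 1, within [0, 10].
Intervening on feed_rate: defect_rate = 4*feed_rate + 29. Reaching 63 requires feed_rate = 17/2, not an integer.
Intervening on temperature: defect_rate = -4*temperature + 61. Reaching 63 requires temperature = -1/2, not an integer.

set spin_speed = 1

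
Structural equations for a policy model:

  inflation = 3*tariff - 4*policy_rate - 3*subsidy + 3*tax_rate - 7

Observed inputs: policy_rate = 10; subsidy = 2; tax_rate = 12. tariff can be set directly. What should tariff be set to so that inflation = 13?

Substituting into the inflation equation gives inflation = 3*tariff - 17.
Solve 3*tariff - 17 = 13: tariff = (13 + 17) / 3 = 10.

tariff = 10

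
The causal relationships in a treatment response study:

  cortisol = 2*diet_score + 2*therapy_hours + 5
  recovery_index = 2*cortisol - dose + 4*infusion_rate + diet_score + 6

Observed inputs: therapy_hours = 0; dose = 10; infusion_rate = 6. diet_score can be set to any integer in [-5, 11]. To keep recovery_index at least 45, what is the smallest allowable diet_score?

diet_score = 3

Substituting into the cortisol equation gives cortisol = 2*diet_score + 5.
This gives recovery_index = 5*diet_score + 30.
Require 5*diet_score + 30 ≥ 45, so diet_score ≥ 3.
The smallest integer in [-5, 11] satisfying this is 3.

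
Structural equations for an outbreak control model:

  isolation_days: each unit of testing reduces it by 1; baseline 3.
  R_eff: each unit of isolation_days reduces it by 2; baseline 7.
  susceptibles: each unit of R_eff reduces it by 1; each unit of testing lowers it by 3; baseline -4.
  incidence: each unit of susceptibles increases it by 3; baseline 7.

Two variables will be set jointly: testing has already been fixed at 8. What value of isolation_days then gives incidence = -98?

With testing held at 8:
Intervening on isolation_days fixes its value directly, overriding its dependence on testing.
Substituting into the susceptibles equation gives susceptibles = 2*isolation_days - 35.
Substituting into the incidence equation gives incidence = 6*isolation_days - 98.
Solve 6*isolation_days - 98 = -98: isolation_days = (-98 + 98) / 6 = 0.

isolation_days = 0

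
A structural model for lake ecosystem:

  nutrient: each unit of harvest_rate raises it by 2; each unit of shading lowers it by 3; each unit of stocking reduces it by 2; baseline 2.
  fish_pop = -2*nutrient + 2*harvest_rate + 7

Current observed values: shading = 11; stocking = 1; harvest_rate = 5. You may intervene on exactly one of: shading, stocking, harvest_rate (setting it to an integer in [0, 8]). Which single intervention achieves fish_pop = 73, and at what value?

Intervening on shading: fish_pop = 6*shading - 3. Reaching 73 requires shading = 38/3, not an integer.
Intervening on stocking: fish_pop = 4*stocking + 59. Reaching 73 requires stocking = 7/2, not an integer.
Intervening on harvest_rate: with other inputs at their observed values, fish_pop = -2*harvest_rate + 73. Solving for 73 gives harvest_rate = 0, within [0, 8].

set harvest_rate = 0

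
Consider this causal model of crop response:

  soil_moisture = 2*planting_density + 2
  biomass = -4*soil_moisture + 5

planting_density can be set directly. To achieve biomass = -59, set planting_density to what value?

Substituting into the biomass equation gives biomass = -8*planting_density - 3.
Solve -8*planting_density - 3 = -59: planting_density = (-59 + 3) / -8 = 7.

planting_density = 7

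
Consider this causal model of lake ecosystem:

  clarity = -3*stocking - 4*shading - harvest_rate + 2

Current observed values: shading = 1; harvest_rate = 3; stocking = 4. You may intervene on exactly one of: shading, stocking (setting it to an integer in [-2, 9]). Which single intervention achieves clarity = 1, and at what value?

set stocking = -2

Intervening on shading: clarity = -4*shading - 13. Reaching 1 requires shading = -7/2, not an integer.
Intervening on stocking: with other inputs at their observed values, clarity = -3*stocking - 5. Solving for 1 gives stocking = -2, within [-2, 9].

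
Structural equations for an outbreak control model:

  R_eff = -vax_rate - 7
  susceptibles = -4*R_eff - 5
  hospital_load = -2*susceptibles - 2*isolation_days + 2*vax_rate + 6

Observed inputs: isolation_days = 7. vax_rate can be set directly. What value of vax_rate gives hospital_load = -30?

vax_rate = -4

Substituting into the susceptibles equation gives susceptibles = 4*vax_rate + 23.
Substituting into the hospital_load equation gives hospital_load = -6*vax_rate - 54.
Solve -6*vax_rate - 54 = -30: vax_rate = (-30 + 54) / -6 = -4.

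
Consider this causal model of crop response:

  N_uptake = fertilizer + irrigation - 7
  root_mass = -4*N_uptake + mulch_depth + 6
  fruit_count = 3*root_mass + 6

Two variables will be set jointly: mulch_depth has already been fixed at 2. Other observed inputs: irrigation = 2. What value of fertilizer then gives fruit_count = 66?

fertilizer = 2

With mulch_depth held at 2:
Substituting into the N_uptake equation gives N_uptake = fertilizer - 5.
Substituting into the root_mass equation gives root_mass = -4*fertilizer + 28.
fruit_count becomes -12*fertilizer + 90.
Solve -12*fertilizer + 90 = 66: fertilizer = (66 - 90) / -12 = 2.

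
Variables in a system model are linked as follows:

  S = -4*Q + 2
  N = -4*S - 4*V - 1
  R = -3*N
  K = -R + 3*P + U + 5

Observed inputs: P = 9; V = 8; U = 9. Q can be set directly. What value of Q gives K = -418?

Substituting into the N equation gives N = 16*Q - 41.
This gives R = -48*Q + 123.
Substituting into the K equation gives K = 48*Q - 82.
Solve 48*Q - 82 = -418: Q = (-418 + 82) / 48 = -7.

Q = -7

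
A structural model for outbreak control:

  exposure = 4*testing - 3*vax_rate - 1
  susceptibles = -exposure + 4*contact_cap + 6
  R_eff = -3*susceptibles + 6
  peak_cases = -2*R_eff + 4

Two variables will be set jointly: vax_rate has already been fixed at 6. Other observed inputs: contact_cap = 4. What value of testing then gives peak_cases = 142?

With vax_rate held at 6:
Substituting into the exposure equation gives exposure = 4*testing - 19.
This gives susceptibles = -4*testing + 41.
So R_eff = 12*testing - 117.
peak_cases becomes -24*testing + 238.
Solve -24*testing + 238 = 142: testing = (142 - 238) / -24 = 4.

testing = 4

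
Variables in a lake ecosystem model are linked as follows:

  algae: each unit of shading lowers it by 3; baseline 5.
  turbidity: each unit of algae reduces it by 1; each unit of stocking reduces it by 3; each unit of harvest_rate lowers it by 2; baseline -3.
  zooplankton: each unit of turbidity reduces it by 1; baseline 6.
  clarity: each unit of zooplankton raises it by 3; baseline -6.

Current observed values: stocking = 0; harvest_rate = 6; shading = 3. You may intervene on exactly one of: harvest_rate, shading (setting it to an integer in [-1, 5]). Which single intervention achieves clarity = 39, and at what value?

set harvest_rate = 5

Intervening on harvest_rate: with other inputs at their observed values, clarity = 6*harvest_rate + 9. Solving for 39 gives harvest_rate = 5, within [-1, 5].
Intervening on shading: clarity = -9*shading + 72. Reaching 39 requires shading = 11/3, not an integer.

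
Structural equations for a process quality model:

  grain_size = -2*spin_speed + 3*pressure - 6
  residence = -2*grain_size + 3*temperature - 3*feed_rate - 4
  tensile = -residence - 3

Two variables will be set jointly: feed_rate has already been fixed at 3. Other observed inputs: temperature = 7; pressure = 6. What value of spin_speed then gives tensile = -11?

spin_speed = 6

With feed_rate held at 3:
Substituting into the grain_size equation gives grain_size = -2*spin_speed + 12.
Substituting into the residence equation gives residence = 4*spin_speed - 16.
Substituting into the tensile equation gives tensile = -4*spin_speed + 13.
Solve -4*spin_speed + 13 = -11: spin_speed = (-11 - 13) / -4 = 6.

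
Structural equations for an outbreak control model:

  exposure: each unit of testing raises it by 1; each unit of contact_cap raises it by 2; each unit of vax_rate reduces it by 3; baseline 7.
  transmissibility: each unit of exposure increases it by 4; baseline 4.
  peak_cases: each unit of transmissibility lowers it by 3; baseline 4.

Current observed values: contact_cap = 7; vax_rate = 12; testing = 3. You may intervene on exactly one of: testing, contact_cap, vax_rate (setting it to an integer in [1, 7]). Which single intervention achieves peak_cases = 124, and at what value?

Intervening on testing: with other inputs at their observed values, peak_cases = -12*testing + 172. Solving for 124 gives testing = 4, within [1, 7].
Intervening on contact_cap: peak_cases = -24*contact_cap + 304. Reaching 124 requires contact_cap = 15/2, not an integer.
Intervening on vax_rate: peak_cases = 36*vax_rate - 296. Reaching 124 requires vax_rate = 35/3, not an integer.

set testing = 4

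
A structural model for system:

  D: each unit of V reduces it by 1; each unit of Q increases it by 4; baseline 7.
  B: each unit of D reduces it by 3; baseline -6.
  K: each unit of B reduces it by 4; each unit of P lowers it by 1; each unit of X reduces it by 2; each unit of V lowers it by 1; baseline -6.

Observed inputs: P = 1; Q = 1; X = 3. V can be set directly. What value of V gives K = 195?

Substituting into the D equation gives D = -V + 11.
This gives B = 3*V - 39.
This gives K = -13*V + 143.
Solve -13*V + 143 = 195: V = (195 - 143) / -13 = -4.

V = -4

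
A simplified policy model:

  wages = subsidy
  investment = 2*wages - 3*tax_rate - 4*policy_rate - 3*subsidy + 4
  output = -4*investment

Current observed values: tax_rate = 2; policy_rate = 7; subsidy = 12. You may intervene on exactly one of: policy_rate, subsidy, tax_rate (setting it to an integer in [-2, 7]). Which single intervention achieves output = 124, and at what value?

Intervening on policy_rate: output = 16*policy_rate + 56. Reaching 124 requires policy_rate = 17/4, not an integer.
Intervening on subsidy: with other inputs at their observed values, output = 4*subsidy + 120. Solving for 124 gives subsidy = 1, within [-2, 7].
Intervening on tax_rate: output = 12*tax_rate + 144. Reaching 124 requires tax_rate = -5/3, not an integer.

set subsidy = 1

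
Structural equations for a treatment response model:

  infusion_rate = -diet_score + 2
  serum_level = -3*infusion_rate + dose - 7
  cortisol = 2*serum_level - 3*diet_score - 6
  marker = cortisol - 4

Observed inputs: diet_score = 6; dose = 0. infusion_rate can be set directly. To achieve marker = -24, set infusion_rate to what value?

infusion_rate = -3

Intervening on infusion_rate fixes its value directly, overriding its dependence on diet_score.
Substituting into the serum_level equation gives serum_level = -3*infusion_rate - 7.
This gives cortisol = -6*infusion_rate - 38.
marker becomes -6*infusion_rate - 42.
Solve -6*infusion_rate - 42 = -24: infusion_rate = (-24 + 42) / -6 = -3.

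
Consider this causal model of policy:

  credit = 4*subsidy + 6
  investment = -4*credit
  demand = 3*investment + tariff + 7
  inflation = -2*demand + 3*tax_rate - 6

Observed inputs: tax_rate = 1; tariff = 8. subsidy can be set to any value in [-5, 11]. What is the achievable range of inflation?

-369 to 1167

Substituting into the investment equation gives investment = -16*subsidy - 24.
Substituting into the demand equation gives demand = -48*subsidy - 57.
Substituting into the inflation equation gives inflation = 96*subsidy + 111.
Linear in subsidy, so extremes are at the endpoints: subsidy = -5 gives inflation = -369; subsidy = 11 gives inflation = 1167.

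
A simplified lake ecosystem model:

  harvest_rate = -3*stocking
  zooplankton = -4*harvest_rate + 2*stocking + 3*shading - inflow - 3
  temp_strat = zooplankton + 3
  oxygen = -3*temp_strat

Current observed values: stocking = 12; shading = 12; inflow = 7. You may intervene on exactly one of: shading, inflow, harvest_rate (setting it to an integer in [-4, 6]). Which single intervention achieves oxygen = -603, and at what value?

Intervening on shading: oxygen = -9*shading - 483. Reaching -603 requires shading = 40/3, not an integer.
Intervening on inflow: with other inputs at their observed values, oxygen = 3*inflow - 612. Solving for -603 gives inflow = 3, within [-4, 6].
Intervening on harvest_rate: oxygen = 12*harvest_rate - 159. Reaching -603 requires harvest_rate = -37, outside [-4, 6].

set inflow = 3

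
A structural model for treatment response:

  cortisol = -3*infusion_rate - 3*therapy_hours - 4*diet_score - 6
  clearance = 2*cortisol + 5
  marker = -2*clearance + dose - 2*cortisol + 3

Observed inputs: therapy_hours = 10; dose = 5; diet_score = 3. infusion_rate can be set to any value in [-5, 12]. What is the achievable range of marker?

Substituting into the cortisol equation gives cortisol = -3*infusion_rate - 48.
So clearance = -6*infusion_rate - 91.
This gives marker = 18*infusion_rate + 286.
Linear in infusion_rate, so extremes are at the endpoints: infusion_rate = -5 gives marker = 196; infusion_rate = 12 gives marker = 502.

196 to 502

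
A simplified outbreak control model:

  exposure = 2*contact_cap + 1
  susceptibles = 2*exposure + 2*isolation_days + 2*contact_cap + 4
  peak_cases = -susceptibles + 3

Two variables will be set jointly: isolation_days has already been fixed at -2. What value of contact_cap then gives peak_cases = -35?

With isolation_days held at -2:
Substituting into the susceptibles equation gives susceptibles = 6*contact_cap + 2.
This gives peak_cases = -6*contact_cap + 1.
Solve -6*contact_cap + 1 = -35: contact_cap = (-35 - 1) / -6 = 6.

contact_cap = 6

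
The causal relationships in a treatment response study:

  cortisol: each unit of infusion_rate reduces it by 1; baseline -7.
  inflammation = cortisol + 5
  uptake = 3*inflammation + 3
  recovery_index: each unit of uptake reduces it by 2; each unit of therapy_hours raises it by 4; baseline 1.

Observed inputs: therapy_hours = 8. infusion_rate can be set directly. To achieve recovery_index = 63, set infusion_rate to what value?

Substituting into the inflammation equation gives inflammation = -infusion_rate - 2.
This gives uptake = -3*infusion_rate - 3.
Substituting into the recovery_index equation gives recovery_index = 6*infusion_rate + 39.
Solve 6*infusion_rate + 39 = 63: infusion_rate = (63 - 39) / 6 = 4.

infusion_rate = 4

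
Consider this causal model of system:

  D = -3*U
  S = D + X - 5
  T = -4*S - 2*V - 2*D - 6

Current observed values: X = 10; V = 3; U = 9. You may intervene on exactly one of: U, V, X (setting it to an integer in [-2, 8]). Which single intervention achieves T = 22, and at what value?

set U = 3

Intervening on U: with other inputs at their observed values, T = 18*U - 32. Solving for 22 gives U = 3, within [-2, 8].
Intervening on V: T = -2*V + 136. Reaching 22 requires V = 57, outside [-2, 8].
Intervening on X: T = -4*X + 170. Reaching 22 requires X = 37, outside [-2, 8].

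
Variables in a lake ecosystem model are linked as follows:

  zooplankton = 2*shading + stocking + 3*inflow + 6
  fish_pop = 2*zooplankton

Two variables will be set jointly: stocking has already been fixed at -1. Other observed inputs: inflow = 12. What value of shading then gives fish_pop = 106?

With stocking held at -1:
Substituting into the zooplankton equation gives zooplankton = 2*shading + 41.
fish_pop becomes 4*shading + 82.
Solve 4*shading + 82 = 106: shading = (106 - 82) / 4 = 6.

shading = 6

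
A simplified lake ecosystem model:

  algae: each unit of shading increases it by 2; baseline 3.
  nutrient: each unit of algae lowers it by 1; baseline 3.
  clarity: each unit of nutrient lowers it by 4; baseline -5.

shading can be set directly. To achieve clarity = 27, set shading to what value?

Substituting into the nutrient equation gives nutrient = -2*shading.
Substituting into the clarity equation gives clarity = 8*shading - 5.
Solve 8*shading - 5 = 27: shading = (27 + 5) / 8 = 4.

shading = 4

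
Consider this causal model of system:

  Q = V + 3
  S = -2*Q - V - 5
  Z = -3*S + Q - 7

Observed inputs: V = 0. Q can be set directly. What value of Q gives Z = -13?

Q = -3

Intervening on Q fixes its value directly, overriding its dependence on V.
Substituting into the S equation gives S = -2*Q - 5.
Substituting into the Z equation gives Z = 7*Q + 8.
Solve 7*Q + 8 = -13: Q = (-13 - 8) / 7 = -3.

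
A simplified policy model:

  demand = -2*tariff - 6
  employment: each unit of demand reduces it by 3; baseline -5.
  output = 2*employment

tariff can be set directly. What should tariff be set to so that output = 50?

tariff = 2

Substituting into the employment equation gives employment = 6*tariff + 13.
So output = 12*tariff + 26.
Solve 12*tariff + 26 = 50: tariff = (50 - 26) / 12 = 2.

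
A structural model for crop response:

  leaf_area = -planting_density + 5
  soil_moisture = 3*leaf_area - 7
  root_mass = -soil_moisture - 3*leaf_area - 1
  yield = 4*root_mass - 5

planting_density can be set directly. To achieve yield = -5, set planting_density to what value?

planting_density = 4

Substituting into the soil_moisture equation gives soil_moisture = -3*planting_density + 8.
So root_mass = 6*planting_density - 24.
Substituting into the yield equation gives yield = 24*planting_density - 101.
Solve 24*planting_density - 101 = -5: planting_density = (-5 + 101) / 24 = 4.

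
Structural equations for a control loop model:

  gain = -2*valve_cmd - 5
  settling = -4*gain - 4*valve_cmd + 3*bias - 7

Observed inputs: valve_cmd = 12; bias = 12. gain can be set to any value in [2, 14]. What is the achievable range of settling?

-75 to -27

Intervening on gain fixes its value directly, overriding its dependence on valve_cmd.
Substituting into the settling equation gives settling = -4*gain - 19.
Linear in gain, so extremes are at the endpoints: gain = 2 gives settling = -27; gain = 14 gives settling = -75.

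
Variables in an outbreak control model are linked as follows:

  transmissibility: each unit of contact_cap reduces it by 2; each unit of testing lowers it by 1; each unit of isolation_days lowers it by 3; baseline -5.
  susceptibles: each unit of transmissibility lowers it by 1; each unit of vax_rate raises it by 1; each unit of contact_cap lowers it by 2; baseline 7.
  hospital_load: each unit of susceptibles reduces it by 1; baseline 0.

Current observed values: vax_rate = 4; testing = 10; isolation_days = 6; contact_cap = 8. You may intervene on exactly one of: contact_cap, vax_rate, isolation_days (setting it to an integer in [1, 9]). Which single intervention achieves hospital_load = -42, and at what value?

set vax_rate = 2

Intervening on contact_cap: the paths from contact_cap to hospital_load cancel (net effect zero), leaving hospital_load = -44; -42 is unreachable this way.
Intervening on vax_rate: with other inputs at their observed values, hospital_load = -vax_rate - 40. Solving for -42 gives vax_rate = 2, within [1, 9].
Intervening on isolation_days: hospital_load = -3*isolation_days - 26. Reaching -42 requires isolation_days = 16/3, not an integer.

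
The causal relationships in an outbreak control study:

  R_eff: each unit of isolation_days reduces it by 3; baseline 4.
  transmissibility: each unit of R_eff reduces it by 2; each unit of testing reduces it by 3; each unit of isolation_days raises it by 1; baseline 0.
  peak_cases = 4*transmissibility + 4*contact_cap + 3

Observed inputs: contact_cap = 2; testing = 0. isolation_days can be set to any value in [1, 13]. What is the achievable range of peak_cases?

Substituting into the transmissibility equation gives transmissibility = 7*isolation_days - 8.
Substituting into the peak_cases equation gives peak_cases = 28*isolation_days - 21.
Linear in isolation_days, so extremes are at the endpoints: isolation_days = 1 gives peak_cases = 7; isolation_days = 13 gives peak_cases = 343.

7 to 343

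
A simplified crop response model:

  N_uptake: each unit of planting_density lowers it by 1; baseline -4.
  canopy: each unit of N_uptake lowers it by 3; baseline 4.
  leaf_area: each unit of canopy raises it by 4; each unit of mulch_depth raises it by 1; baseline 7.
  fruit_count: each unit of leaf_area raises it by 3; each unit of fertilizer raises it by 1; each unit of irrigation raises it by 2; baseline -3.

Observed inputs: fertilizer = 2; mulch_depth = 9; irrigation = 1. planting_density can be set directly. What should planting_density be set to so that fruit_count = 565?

Substituting into the canopy equation gives canopy = 3*planting_density + 16.
Substituting into the leaf_area equation gives leaf_area = 12*planting_density + 80.
fruit_count becomes 36*planting_density + 241.
Solve 36*planting_density + 241 = 565: planting_density = (565 - 241) / 36 = 9.

planting_density = 9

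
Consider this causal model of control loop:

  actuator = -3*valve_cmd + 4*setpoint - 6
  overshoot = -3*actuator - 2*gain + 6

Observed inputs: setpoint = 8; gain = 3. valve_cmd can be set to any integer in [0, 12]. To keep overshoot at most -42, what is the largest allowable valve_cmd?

Substituting into the actuator equation gives actuator = -3*valve_cmd + 26.
Substituting into the overshoot equation gives overshoot = 9*valve_cmd - 78.
Require 9*valve_cmd - 78 ≤ -42, so valve_cmd ≤ 4.
The largest integer in [0, 12] satisfying this is 4.

valve_cmd = 4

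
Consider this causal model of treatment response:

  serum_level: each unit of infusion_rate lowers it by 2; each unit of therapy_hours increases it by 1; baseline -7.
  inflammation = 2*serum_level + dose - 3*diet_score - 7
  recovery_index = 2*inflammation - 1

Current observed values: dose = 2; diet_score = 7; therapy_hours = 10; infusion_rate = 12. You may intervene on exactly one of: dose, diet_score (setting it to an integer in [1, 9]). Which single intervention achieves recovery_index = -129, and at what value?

Intervening on dose: with other inputs at their observed values, recovery_index = 2*dose - 141. Solving for -129 gives dose = 6, within [1, 9].
Intervening on diet_score: recovery_index = -6*diet_score - 95. Reaching -129 requires diet_score = 17/3, not an integer.

set dose = 6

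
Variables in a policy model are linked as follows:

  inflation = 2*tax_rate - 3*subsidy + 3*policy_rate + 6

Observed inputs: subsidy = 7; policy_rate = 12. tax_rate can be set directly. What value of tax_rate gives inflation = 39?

Substituting into the inflation equation gives inflation = 2*tax_rate + 21.
Solve 2*tax_rate + 21 = 39: tax_rate = (39 - 21) / 2 = 9.

tax_rate = 9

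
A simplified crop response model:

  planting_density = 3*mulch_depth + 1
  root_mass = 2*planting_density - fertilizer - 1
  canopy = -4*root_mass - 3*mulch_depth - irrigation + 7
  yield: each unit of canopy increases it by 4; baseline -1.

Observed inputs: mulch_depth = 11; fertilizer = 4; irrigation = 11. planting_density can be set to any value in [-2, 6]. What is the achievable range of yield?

-261 to -5

Intervening on planting_density fixes its value directly, overriding its dependence on mulch_depth.
Substituting into the root_mass equation gives root_mass = 2*planting_density - 5.
Substituting into the canopy equation gives canopy = -8*planting_density - 17.
Substituting into the yield equation gives yield = -32*planting_density - 69.
Linear in planting_density, so extremes are at the endpoints: planting_density = -2 gives yield = -5; planting_density = 6 gives yield = -261.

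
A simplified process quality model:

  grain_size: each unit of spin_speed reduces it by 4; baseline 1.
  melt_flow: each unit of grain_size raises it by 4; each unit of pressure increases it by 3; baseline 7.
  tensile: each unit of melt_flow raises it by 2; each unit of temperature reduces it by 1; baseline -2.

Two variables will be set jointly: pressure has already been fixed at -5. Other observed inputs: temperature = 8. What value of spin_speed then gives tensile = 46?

With pressure held at -5:
Substituting into the melt_flow equation gives melt_flow = -16*spin_speed - 4.
Substituting into the tensile equation gives tensile = -32*spin_speed - 18.
Solve -32*spin_speed - 18 = 46: spin_speed = (46 + 18) / -32 = -2.

spin_speed = -2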